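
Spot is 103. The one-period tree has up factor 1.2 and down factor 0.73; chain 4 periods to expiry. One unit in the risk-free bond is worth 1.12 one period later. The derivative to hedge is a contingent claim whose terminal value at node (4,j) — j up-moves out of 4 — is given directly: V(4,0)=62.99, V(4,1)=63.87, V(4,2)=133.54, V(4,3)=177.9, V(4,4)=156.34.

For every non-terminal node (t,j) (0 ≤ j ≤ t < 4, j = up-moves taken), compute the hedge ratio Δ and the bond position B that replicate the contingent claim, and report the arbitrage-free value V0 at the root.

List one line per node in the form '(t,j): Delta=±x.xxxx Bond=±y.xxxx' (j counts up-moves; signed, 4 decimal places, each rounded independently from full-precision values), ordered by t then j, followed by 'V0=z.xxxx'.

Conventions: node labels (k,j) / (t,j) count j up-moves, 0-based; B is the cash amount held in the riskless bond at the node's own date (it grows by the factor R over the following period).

Since d<R<u, set p* = (R−d)/(u−d) = 0.8298; price each node as the discounted p*-expectation of its children.
Terminal payoffs: V(4,0)=62.9900, V(4,1)=63.8700, V(4,2)=133.5400, V(4,3)=177.9000, V(4,4)=156.3400
Node (3,0) S=40.0688: V=(p*·63.8700+(1−p*)·62.9900)/1.12=56.8930; Δ=(63.8700−62.9900)/(48.0825−29.2502)=0.0467; B=V−Δ·S=55.0207
Node (3,1) S=65.8664: V=(p*·133.5400+(1−p*)·63.8700)/1.12=108.6440; Δ=(133.5400−63.8700)/(79.0397−48.0825)=2.2505; B=V−Δ·S=-39.5900
Node (3,2) S=108.2736: V=(p*·177.9000+(1−p*)·133.5400)/1.12=152.0976; Δ=(177.9000−133.5400)/(129.9283−79.0397)=0.8717; B=V−Δ·S=57.7147
Node (3,3) S=177.9840: V=(p*·156.3400+(1−p*)·177.9000)/1.12=142.8659; Δ=(156.3400−177.9000)/(213.5808−129.9283)=-0.2577; B=V−Δ·S=188.7382
Node (2,0) S=54.8887: V=(p*·108.6440+(1−p*)·56.8930)/1.12=89.1387; Δ=(108.6440−56.8930)/(65.8664−40.0688)=2.0060; B=V−Δ·S=-20.9697
Node (2,1) S=90.2280: V=(p*·152.0976+(1−p*)·108.6440)/1.12=129.1976; Δ=(152.0976−108.6440)/(108.2736−65.8664)=1.0247; B=V−Δ·S=36.7430
Node (2,2) S=148.3200: V=(p*·142.8659+(1−p*)·152.0976)/1.12=128.9618; Δ=(142.8659−152.0976)/(177.9840−108.2736)=-0.1324; B=V−Δ·S=148.6039
Node (1,0) S=75.1900: V=(p*·129.1976+(1−p*)·89.1387)/1.12=109.2670; Δ=(129.1976−89.1387)/(90.2280−54.8887)=1.1336; B=V−Δ·S=24.0353
Node (1,1) S=123.6000: V=(p*·128.9618+(1−p*)·129.1976)/1.12=115.1803; Δ=(128.9618−129.1976)/(148.3200−90.2280)=-0.0041; B=V−Δ·S=115.6819
Node (0,0) S=103.0000: V=(p*·115.1803+(1−p*)·109.2670)/1.12=101.9409; Δ=(115.1803−109.2670)/(123.6000−75.1900)=0.1222; B=V−Δ·S=89.3594
Verification: the root portfolio costs Δ(0,0)·S0 + B(0,0) = 101.9409, matching V0.

(0,0): Delta=0.1222 Bond=89.3594
(1,0): Delta=1.1336 Bond=24.0353
(1,1): Delta=-0.0041 Bond=115.6819
(2,0): Delta=2.0060 Bond=-20.9697
(2,1): Delta=1.0247 Bond=36.7430
(2,2): Delta=-0.1324 Bond=148.6039
(3,0): Delta=0.0467 Bond=55.0207
(3,1): Delta=2.2505 Bond=-39.5900
(3,2): Delta=0.8717 Bond=57.7147
(3,3): Delta=-0.2577 Bond=188.7382
V0=101.9409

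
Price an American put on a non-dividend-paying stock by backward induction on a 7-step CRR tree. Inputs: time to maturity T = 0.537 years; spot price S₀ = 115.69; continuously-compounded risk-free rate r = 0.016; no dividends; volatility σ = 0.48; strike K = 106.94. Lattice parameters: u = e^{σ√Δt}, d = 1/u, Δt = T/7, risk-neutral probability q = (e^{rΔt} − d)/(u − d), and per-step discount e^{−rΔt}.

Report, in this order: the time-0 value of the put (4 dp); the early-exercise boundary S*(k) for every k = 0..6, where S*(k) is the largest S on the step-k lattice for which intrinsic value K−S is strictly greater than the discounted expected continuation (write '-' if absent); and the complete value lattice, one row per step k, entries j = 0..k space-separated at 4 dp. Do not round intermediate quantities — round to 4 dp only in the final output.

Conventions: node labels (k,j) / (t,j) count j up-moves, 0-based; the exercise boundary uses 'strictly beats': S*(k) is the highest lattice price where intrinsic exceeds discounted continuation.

price = 11.3751
boundary = - - - - 67.9740 77.6392 88.6787
tree:
11.3751
16.2657 5.9212
22.5934 9.2131 2.2455
30.3036 14.0071 3.8618 0.4391
38.9660 20.6696 6.5731 0.8317 0.0000
47.4280 29.3008 11.0457 1.5753 0.0000 0.0000
54.8366 38.9660 18.2613 2.9839 0.0000 0.0000 0.0000
61.3229 47.4280 29.3008 5.6521 0.0000 0.0000 0.0000 0.0000

Δt=0.07671  u=1.14219  d=0.87551  q=0.47142  discount=0.99877
step 7 (expiry): payoffs max(K−S,0) = 61.3229 47.4280 29.3008 5.6521 0.0000 0.0000 0.0000 0.0000
step 6: (k=6,j=0): S=52.1034, K−S=54.8366, hold=54.7054 ⇒ V=54.8366 exercise | (k=6,j=1): S=67.9740, K−S=38.9660, hold=38.8348 ⇒ V=38.9660 exercise | (k=6,j=2): S=88.6787, K−S=18.2613, hold=18.1301 ⇒ V=18.2613 exercise | (k=6,j=3): S=115.6900, K−S=0.0000, hold=2.9839 ⇒ V=2.9839 continue | (k=6,j=4): S=150.9289, K−S=0.0000, hold=0.0000 ⇒ V=0.0000 continue | (k=6,j=5): S=196.9014, K−S=0.0000, hold=0.0000 ⇒ V=0.0000 continue | (k=6,j=6): S=256.8771, K−S=0.0000, hold=0.0000 ⇒ V=0.0000 continue  boundary S*=88.6787
step 5: (k=5,j=0): S=59.5120, K−S=47.4280, hold=47.2968 ⇒ V=47.4280 exercise | (k=5,j=1): S=77.6392, K−S=29.3008, hold=29.1696 ⇒ V=29.3008 exercise | (k=5,j=2): S=101.2879, K−S=5.6521, hold=11.0457 ⇒ V=11.0457 continue | (k=5,j=3): S=132.1399, K−S=0.0000, hold=1.5753 ⇒ V=1.5753 continue | (k=5,j=4): S=172.3894, K−S=0.0000, hold=0.0000 ⇒ V=0.0000 continue | (k=5,j=5): S=224.8988, K−S=0.0000, hold=0.0000 ⇒ V=0.0000 continue  boundary S*=77.6392
step 4: (k=4,j=0): S=67.9740, K−S=38.9660, hold=38.8348 ⇒ V=38.9660 exercise | (k=4,j=1): S=88.6787, K−S=18.2613, hold=20.6696 ⇒ V=20.6696 continue | (k=4,j=2): S=115.6900, K−S=0.0000, hold=6.5731 ⇒ V=6.5731 continue | (k=4,j=3): S=150.9289, K−S=0.0000, hold=0.8317 ⇒ V=0.8317 continue | (k=4,j=4): S=196.9014, K−S=0.0000, hold=0.0000 ⇒ V=0.0000 continue  boundary S*=67.9740
step 3: (k=3,j=0): S=77.6392, K−S=29.3008, hold=30.3036 ⇒ V=30.3036 continue | (k=3,j=1): S=101.2879, K−S=5.6521, hold=14.0071 ⇒ V=14.0071 continue | (k=3,j=2): S=132.1399, K−S=0.0000, hold=3.8618 ⇒ V=3.8618 continue | (k=3,j=3): S=172.3894, K−S=0.0000, hold=0.4391 ⇒ V=0.4391 continue  boundary S*=-
step 2: (k=2,j=0): S=88.6787, K−S=18.2613, hold=22.5934 ⇒ V=22.5934 continue | (k=2,j=1): S=115.6900, K−S=0.0000, hold=9.2131 ⇒ V=9.2131 continue | (k=2,j=2): S=150.9289, K−S=0.0000, hold=2.2455 ⇒ V=2.2455 continue  boundary S*=-
step 1: (k=1,j=0): S=101.2879, K−S=5.6521, hold=16.2657 ⇒ V=16.2657 continue | (k=1,j=1): S=132.1399, K−S=0.0000, hold=5.9212 ⇒ V=5.9212 continue  boundary S*=-
step 0: (k=0,j=0): S=115.6900, K−S=0.0000, hold=11.3751 ⇒ V=11.3751 continue  boundary S*=-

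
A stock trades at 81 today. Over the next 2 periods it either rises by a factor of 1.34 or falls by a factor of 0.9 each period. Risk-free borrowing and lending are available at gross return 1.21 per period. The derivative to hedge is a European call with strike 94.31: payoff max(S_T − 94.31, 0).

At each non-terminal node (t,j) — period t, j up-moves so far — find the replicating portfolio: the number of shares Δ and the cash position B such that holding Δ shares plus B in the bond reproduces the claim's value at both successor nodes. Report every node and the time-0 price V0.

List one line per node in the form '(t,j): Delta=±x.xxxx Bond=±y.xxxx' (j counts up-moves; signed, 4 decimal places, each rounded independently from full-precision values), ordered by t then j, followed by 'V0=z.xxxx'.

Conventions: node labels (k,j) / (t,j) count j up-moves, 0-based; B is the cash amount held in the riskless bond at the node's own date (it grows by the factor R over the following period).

(0,0): Delta=0.8034 Bond=-46.7768
(1,0): Delta=0.1053 Bond=-5.7070
(1,1): Delta=1.0000 Bond=-77.9421
V0=18.2962

No-arbitrage ⇒ martingale measure with p* = (R−d)/(u−d) = 0.7045.
Payoffs at expiry: V(2,0)=0.0000, V(2,1)=3.3760, V(2,2)=51.1336
Node (1,0) S=72.9000: V=(p*·3.3760+(1−p*)·0.0000)/1.21=1.9657; Δ=(3.3760−0.0000)/(97.6860−65.6100)=0.1053; B=V−Δ·S=-5.7070
Node (1,1) S=108.5400: V=(p*·51.1336+(1−p*)·3.3760)/1.21=30.5979; Δ=(51.1336−3.3760)/(145.4436−97.6860)=1.0000; B=V−Δ·S=-77.9421
Node (0,0) S=81.0000: V=(p*·30.5979+(1−p*)·1.9657)/1.21=18.2962; Δ=(30.5979−1.9657)/(108.5400−72.9000)=0.8034; B=V−Δ·S=-46.7768
Sanity check at the root: Δ(0,0)·S0 + B(0,0) reproduces V0 = 18.2962.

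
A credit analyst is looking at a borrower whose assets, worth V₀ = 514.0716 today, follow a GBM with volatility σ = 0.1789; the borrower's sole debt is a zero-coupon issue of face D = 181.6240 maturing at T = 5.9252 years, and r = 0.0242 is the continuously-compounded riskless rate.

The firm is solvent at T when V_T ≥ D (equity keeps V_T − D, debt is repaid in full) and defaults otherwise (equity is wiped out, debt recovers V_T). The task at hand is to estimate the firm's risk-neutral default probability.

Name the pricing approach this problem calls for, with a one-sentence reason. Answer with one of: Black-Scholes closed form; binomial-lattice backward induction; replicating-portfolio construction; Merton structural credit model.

framework: Merton structural credit model

Key observation: assets follow a GBM and default happens iff V_T < 181.6240; valuing claims on that split (equity as a call, risky debt as the residual) is the structural model's definition.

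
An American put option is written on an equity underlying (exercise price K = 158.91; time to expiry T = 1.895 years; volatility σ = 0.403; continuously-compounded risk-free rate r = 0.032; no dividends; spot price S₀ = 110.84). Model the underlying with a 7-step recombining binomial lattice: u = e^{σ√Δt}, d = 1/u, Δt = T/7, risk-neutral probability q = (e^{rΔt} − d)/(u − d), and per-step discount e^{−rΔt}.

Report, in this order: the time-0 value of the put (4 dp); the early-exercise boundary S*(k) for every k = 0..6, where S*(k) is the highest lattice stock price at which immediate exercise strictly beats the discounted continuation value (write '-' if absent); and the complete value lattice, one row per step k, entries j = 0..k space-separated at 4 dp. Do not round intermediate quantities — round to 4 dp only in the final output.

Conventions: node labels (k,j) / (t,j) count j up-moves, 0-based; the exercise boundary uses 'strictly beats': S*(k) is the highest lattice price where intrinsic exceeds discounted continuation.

price = 54.9907
boundary = - - 72.8734 89.8738 72.8734 89.8738 110.8400
tree:
54.9907
69.9085 39.0794
86.0366 52.9005 24.1171
99.8211 69.0362 35.5679 11.5676
110.9983 86.0366 50.6733 19.0829 3.2520
120.0611 99.8211 69.0362 30.7711 6.1702 0.0000
127.4097 110.9983 86.0366 48.0700 11.7071 0.0000 0.0000
133.3682 120.0611 99.8211 69.0362 22.2126 0.0000 0.0000 0.0000

params: Δt=0.27071 u=1.23329 d=0.81084 q=0.46837 e^(-rΔt)=0.99137
t_7 payoffs: 133.3682 120.0611 99.8211 69.0362 22.2126 0.0000 0.0000 0.0000
t_6: node(6,0) S=31.5003 payoff=127.4097 vs cont=126.0390 → 127.4097 [stop]  node(6,1) S=47.9117 payoff=110.9983 vs cont=109.6276 → 110.9983 [stop]  node(6,2) S=72.8734 payoff=86.0366 vs cont=84.6659 → 86.0366 [stop]  node(6,3) S=110.8400 payoff=48.0700 vs cont=46.6993 → 48.0700 [stop]  node(6,4) S=168.5869 payoff=0.0000 vs cont=11.7071 → 11.7071 [wait]  node(6,5) S=256.4195 payoff=0.0000 vs cont=0.0000 → 0.0000 [wait]  node(6,6) S=390.0123 payoff=0.0000 vs cont=0.0000 → 0.0000 [wait]  ⇒ S*(6)=110.8400
t_5: node(5,0) S=38.8489 payoff=120.0611 vs cont=118.6905 → 120.0611 [stop]  node(5,1) S=59.0889 payoff=99.8211 vs cont=98.4505 → 99.8211 [stop]  node(5,2) S=89.8738 payoff=69.0362 vs cont=67.6656 → 69.0362 [stop]  node(5,3) S=136.6974 payoff=22.2126 vs cont=30.7711 → 30.7711 [wait]  node(5,4) S=207.9158 payoff=0.0000 vs cont=6.1702 → 6.1702 [wait]  node(5,5) S=316.2384 payoff=0.0000 vs cont=0.0000 → 0.0000 [wait]  ⇒ S*(5)=89.8738
t_4: node(4,0) S=47.9117 payoff=110.9983 vs cont=109.6276 → 110.9983 [stop]  node(4,1) S=72.8734 payoff=86.0366 vs cont=84.6659 → 86.0366 [stop]  node(4,2) S=110.8400 payoff=48.0700 vs cont=50.6733 → 50.6733 [wait]  node(4,3) S=168.5869 payoff=0.0000 vs cont=19.0829 → 19.0829 [wait]  node(4,4) S=256.4195 payoff=0.0000 vs cont=3.2520 → 3.2520 [wait]  ⇒ S*(4)=72.8734
t_3: node(3,0) S=59.0889 payoff=99.8211 vs cont=98.4505 → 99.8211 [stop]  node(3,1) S=89.8738 payoff=69.0362 vs cont=68.8743 → 69.0362 [stop]  node(3,2) S=136.6974 payoff=22.2126 vs cont=35.5679 → 35.5679 [wait]  node(3,3) S=207.9158 payoff=0.0000 vs cont=11.5676 → 11.5676 [wait]  ⇒ S*(3)=89.8738
t_2: node(2,0) S=72.8734 payoff=86.0366 vs cont=84.6659 → 86.0366 [stop]  node(2,1) S=110.8400 payoff=48.0700 vs cont=52.9005 → 52.9005 [wait]  node(2,2) S=168.5869 payoff=0.0000 vs cont=24.1171 → 24.1171 [wait]  ⇒ S*(2)=72.8734
t_1: node(1,0) S=89.8738 payoff=69.0362 vs cont=69.9085 → 69.9085 [wait]  node(1,1) S=136.6974 payoff=22.2126 vs cont=39.0794 → 39.0794 [wait]  ⇒ S*(1)=-
t_0: node(0,0) S=110.8400 payoff=48.0700 vs cont=54.9907 → 54.9907 [wait]  ⇒ S*(0)=-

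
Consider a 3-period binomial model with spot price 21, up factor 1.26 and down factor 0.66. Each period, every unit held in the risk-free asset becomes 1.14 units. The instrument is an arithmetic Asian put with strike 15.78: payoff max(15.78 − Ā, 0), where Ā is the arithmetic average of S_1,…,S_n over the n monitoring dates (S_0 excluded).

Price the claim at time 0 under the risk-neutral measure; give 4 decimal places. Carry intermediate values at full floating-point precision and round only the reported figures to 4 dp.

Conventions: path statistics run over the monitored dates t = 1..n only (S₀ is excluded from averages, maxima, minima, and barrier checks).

Under the martingale measure an up-move has probability p* = 0.8000; value the claim as the probability-weighted average of per-path payoffs, discounted 3 periods at R = 1.14.
Enumerate all 2^3 = 8 price paths (U = up ×1.26, D = down ×0.66); each path with k up-moves has probability p*^k·(1−p*)^(3−k).
DDD: Ā=9.6817, payoff=6.0983, prob=0.008000
UDD: Ā=18.4832, payoff=0.0000, prob=0.032000
DUD: Ā=14.2832, payoff=1.4968, prob=0.032000
UUD: Ā=27.2679, payoff=0.0000, prob=0.128000
DDU: Ā=11.5112, payoff=4.2688, prob=0.032000
UDU: Ā=21.9759, payoff=0.0000, prob=0.128000
DUU: Ā=17.7759, payoff=0.0000, prob=0.128000
UUU: Ā=33.9358, payoff=0.0000, prob=0.512000
Price = Σ prob·payoff / R^3 = 0.233286 / 1.481544 = 0.1575

price = 0.1575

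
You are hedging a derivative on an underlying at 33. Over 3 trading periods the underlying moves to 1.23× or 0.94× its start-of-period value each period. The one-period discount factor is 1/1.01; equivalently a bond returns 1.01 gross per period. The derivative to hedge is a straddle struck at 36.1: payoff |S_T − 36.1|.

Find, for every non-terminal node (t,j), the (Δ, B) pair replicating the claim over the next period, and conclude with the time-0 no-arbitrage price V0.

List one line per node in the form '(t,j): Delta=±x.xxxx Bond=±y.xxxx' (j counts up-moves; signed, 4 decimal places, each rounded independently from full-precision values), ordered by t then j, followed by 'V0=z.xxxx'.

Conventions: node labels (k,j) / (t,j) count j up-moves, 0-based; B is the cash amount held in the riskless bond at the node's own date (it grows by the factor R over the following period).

Under the risk-neutral measure, an up-move has probability p* = (R−d)/(u−d) = 0.2414 and values discount at R = 1.01.
Payoffs at expiry: V(3,0)=8.6907, V(3,1)=0.2347, V(3,2)=10.8302, V(3,3)=25.3086
(2,0): S=29.1588. Δ = (V_up−V_dn)/(S_up−S_dn) = (0.2347−8.6907)/(35.8653−27.4093) = -1.0000. V = [p*·0.2347 + (1−p*)·8.6907]/1.01 = 6.5838. B = V − Δ·S = 35.7426.
(2,1): S=38.1546. Δ = (V_up−V_dn)/(S_up−S_dn) = (10.8302−0.2347)/(46.9302−35.8653) = 0.9576. V = [p*·10.8302 + (1−p*)·0.2347]/1.01 = 2.7646. B = V − Δ·S = -33.7716.
(2,2): S=49.9257. Δ = (V_up−V_dn)/(S_up−S_dn) = (25.3086−10.8302)/(61.4086−46.9302) = 1.0000. V = [p*·25.3086 + (1−p*)·10.8302]/1.01 = 14.1831. B = V − Δ·S = -35.7426.
(1,0): S=31.0200. Δ = (V_up−V_dn)/(S_up−S_dn) = (2.7646−6.5838)/(38.1546−29.1588) = -0.4246. V = [p*·2.7646 + (1−p*)·6.5838]/1.01 = 5.6058. B = V − Δ·S = 18.7755.
(1,1): S=40.5900. Δ = (V_up−V_dn)/(S_up−S_dn) = (14.1831−2.7646)/(49.9257−38.1546) = 0.9701. V = [p*·14.1831 + (1−p*)·2.7646]/1.01 = 5.4661. B = V − Δ·S = -33.9083.
(0,0): S=33.0000. Δ = (V_up−V_dn)/(S_up−S_dn) = (5.4661−5.6058)/(40.5900−31.0200) = -0.0146. V = [p*·5.4661 + (1−p*)·5.6058]/1.01 = 5.5169. B = V − Δ·S = 5.9988.
Sanity check at the root: Δ(0,0)·S0 + B(0,0) reproduces V0 = 5.5169.

(0,0): Delta=-0.0146 Bond=5.9988
(1,0): Delta=-0.4246 Bond=18.7755
(1,1): Delta=0.9701 Bond=-33.9083
(2,0): Delta=-1.0000 Bond=35.7426
(2,1): Delta=0.9576 Bond=-33.7716
(2,2): Delta=1.0000 Bond=-35.7426
V0=5.5169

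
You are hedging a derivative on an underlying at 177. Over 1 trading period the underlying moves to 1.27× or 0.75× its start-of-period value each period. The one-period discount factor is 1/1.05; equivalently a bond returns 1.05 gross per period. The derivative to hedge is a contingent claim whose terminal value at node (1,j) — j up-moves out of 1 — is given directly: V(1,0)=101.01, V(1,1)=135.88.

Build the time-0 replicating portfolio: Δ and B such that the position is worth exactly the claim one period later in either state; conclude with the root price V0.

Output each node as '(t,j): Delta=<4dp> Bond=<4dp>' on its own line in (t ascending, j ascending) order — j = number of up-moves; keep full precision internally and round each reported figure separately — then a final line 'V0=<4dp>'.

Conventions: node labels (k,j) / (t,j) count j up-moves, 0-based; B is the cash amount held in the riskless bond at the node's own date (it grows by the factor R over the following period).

No-arbitrage ⇒ martingale measure with p* = (R−d)/(u−d) = 0.5769.
At maturity the claim pays: V(1,0)=101.0100, V(1,1)=135.8800
  t=0,j=0: stock 177.0000 → up 224.7900 (V=135.8800), down 132.7500 (V=101.0100). Price 115.3593; hedge Δ=0.3789, bond B=48.3016.
As a check, the time-0 holding Δ(0,0)·S0 + B(0,0) comes to 115.3593 — exactly V0.

(0,0): Delta=0.3789 Bond=48.3016
V0=115.3593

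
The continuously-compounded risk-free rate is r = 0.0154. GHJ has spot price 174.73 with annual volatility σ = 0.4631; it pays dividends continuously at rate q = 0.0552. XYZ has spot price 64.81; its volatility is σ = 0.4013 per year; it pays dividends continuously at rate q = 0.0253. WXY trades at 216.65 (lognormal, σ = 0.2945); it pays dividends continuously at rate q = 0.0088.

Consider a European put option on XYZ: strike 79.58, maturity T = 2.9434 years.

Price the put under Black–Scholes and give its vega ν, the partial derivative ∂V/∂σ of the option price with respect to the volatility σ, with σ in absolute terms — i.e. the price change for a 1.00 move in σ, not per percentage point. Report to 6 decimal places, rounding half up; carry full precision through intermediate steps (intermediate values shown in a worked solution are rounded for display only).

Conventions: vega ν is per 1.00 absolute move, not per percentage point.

σ√T = 0.4013·√2.9434 = 0.688484
d₁ = (ln(S/K) + (r−q+σ²/2)T) / (σ√T) = (ln(64.81/79.58) + (0.0154−0.0253+0.4013²/2)·2.9434) / 0.688484 = (-0.205303 + 0.207865) / 0.688484 = 0.003722
d₂ = d₁ − σ√T = 0.003722 − 0.688484 = -0.684762
e^{−rT} = 0.955684
e^{−qT} = 0.928237
N(−d₁) = 0.498515,  N(−d₂) = 0.753253
Put price V = K·e^{−rT}·N(−d₂) − S·e^{−qT}·N(−d₁) = 57.287373 − 29.990199 = 27.297175
φ(d₁) = (1/√(2π))·e^{−d₁²/2} = 0.398940
ν = S·e^{−qT}·φ(d₁)·√T = 41.174911

price = 27.297175
ν = 41.174911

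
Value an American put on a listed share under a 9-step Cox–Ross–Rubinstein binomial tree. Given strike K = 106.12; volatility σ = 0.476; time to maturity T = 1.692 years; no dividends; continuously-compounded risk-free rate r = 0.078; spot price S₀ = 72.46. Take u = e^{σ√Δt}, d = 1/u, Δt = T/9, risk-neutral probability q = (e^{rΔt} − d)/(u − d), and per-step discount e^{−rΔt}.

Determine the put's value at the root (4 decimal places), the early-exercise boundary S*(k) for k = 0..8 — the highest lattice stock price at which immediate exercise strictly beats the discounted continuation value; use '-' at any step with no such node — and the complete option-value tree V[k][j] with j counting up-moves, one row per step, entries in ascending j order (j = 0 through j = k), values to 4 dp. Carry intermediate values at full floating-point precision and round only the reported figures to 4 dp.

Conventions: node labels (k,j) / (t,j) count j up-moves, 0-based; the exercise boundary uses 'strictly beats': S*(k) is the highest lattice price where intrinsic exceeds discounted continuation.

price = 36.7474
boundary = - 58.9474 47.9547 58.9474 47.9547 58.9474 47.9547 58.9474 72.4600
tree:
36.7474
47.1726 26.7596
58.1653 36.0637 17.6617
67.1080 47.1726 25.3265 10.0328
74.3831 58.1653 35.1925 15.5861 4.4214
80.3015 67.1080 47.1726 23.5002 7.6284 1.1388
85.1162 74.3831 58.1653 34.1175 12.9035 2.2401 0.0000
89.0331 80.3015 67.1080 47.1726 21.2469 4.4064 0.0000 0.0000
92.2195 85.1162 74.3831 58.1653 33.6600 8.6677 0.0000 0.0000 0.0000
94.8117 89.0331 80.3015 67.1080 47.1726 17.0499 0.0000 0.0000 0.0000 0.0000

Δt=0.18800, u=1.22923, d=0.81352, q=0.48412, disc=e^(-rΔt)=0.98544
k=9 terminal: V=max(K-S,0) → 94.8117 89.0331 80.3015 67.1080 47.1726 17.0499 0.0000 0.0000 0.0000 0.0000
k=8: j=0 S=13.9005 intr=92.2195 cont=90.6747 V=92.2195[EX]; j=1 S=21.0038 intr=85.1162 cont=83.5714 V=85.1162[EX]; j=2 S=31.7369 intr=74.3831 cont=72.8383 V=74.3831[EX]; j=3 S=47.9547 intr=58.1653 cont=56.6205 V=58.1653[EX]; j=4 S=72.4600 intr=33.6600 cont=32.1152 V=33.6600[EX]; j=5 S=109.4877 intr=0.0000 cont=8.6677 V=8.6677[hold]; j=6 S=165.4368 intr=0.0000 cont=0.0000 V=0.0000[hold]; j=7 S=249.9765 intr=0.0000 cont=0.0000 V=0.0000[hold]; j=8 S=377.7166 intr=0.0000 cont=0.0000 V=0.0000[hold]  S*(8)=72.4600
k=7: j=0 S=17.0869 intr=89.0331 cont=87.4883 V=89.0331[EX]; j=1 S=25.8185 intr=80.3015 cont=78.7567 V=80.3015[EX]; j=2 S=39.0120 intr=67.1080 cont=65.5632 V=67.1080[EX]; j=3 S=58.9474 intr=47.1726 cont=45.6278 V=47.1726[EX]; j=4 S=89.0701 intr=17.0499 cont=21.2469 V=21.2469[hold]; j=5 S=134.5856 intr=0.0000 cont=4.4064 V=4.4064[hold]; j=6 S=203.3601 intr=0.0000 cont=0.0000 V=0.0000[hold]; j=7 S=307.2788 intr=0.0000 cont=0.0000 V=0.0000[hold]  S*(7)=58.9474
k=6: j=0 S=21.0038 intr=85.1162 cont=83.5714 V=85.1162[EX]; j=1 S=31.7369 intr=74.3831 cont=72.8383 V=74.3831[EX]; j=2 S=47.9547 intr=58.1653 cont=56.6205 V=58.1653[EX]; j=3 S=72.4600 intr=33.6600 cont=34.1175 V=34.1175[hold]; j=4 S=109.4877 intr=0.0000 cont=12.9035 V=12.9035[hold]; j=5 S=165.4368 intr=0.0000 cont=2.2401 V=2.2401[hold]; j=6 S=249.9765 intr=0.0000 cont=0.0000 V=0.0000[hold]  S*(6)=47.9547
k=5: j=0 S=25.8185 intr=80.3015 cont=78.7567 V=80.3015[EX]; j=1 S=39.0120 intr=67.1080 cont=65.5632 V=67.1080[EX]; j=2 S=58.9474 intr=47.1726 cont=45.8460 V=47.1726[EX]; j=3 S=89.0701 intr=17.0499 cont=23.5002 V=23.5002[hold]; j=4 S=134.5856 intr=0.0000 cont=7.6284 V=7.6284[hold]; j=5 S=203.3601 intr=0.0000 cont=1.1388 V=1.1388[hold]  S*(5)=58.9474
k=4: j=0 S=31.7369 intr=74.3831 cont=72.8383 V=74.3831[EX]; j=1 S=47.9547 intr=58.1653 cont=56.6205 V=58.1653[EX]; j=2 S=72.4600 intr=33.6600 cont=35.1925 V=35.1925[hold]; j=3 S=109.4877 intr=0.0000 cont=15.5861 V=15.5861[hold]; j=4 S=165.4368 intr=0.0000 cont=4.4214 V=4.4214[hold]  S*(4)=47.9547
k=3: j=0 S=39.0120 intr=67.1080 cont=65.5632 V=67.1080[EX]; j=1 S=58.9474 intr=47.1726 cont=46.3589 V=47.1726[EX]; j=2 S=89.0701 intr=17.0499 cont=25.3265 V=25.3265[hold]; j=3 S=134.5856 intr=0.0000 cont=10.0328 V=10.0328[hold]  S*(3)=58.9474
k=2: j=0 S=47.9547 intr=58.1653 cont=56.6205 V=58.1653[EX]; j=1 S=72.4600 intr=33.6600 cont=36.0637 V=36.0637[hold]; j=2 S=109.4877 intr=0.0000 cont=17.6617 V=17.6617[hold]  S*(2)=47.9547
k=1: j=0 S=58.9474 intr=47.1726 cont=46.7745 V=47.1726[EX]; j=1 S=89.0701 intr=17.0499 cont=26.7596 V=26.7596[hold]  S*(1)=58.9474
k=0: j=0 S=72.4600 intr=33.6600 cont=36.7474 V=36.7474[hold]  S*(0)=-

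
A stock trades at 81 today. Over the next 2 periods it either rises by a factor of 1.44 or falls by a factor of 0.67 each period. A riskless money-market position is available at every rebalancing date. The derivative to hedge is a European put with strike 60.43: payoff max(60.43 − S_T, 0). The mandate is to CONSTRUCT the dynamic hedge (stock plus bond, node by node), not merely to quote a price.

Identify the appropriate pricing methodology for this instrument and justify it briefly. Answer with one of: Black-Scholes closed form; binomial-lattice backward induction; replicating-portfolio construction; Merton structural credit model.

framework: replicating-portfolio construction

Key observation: since the answer must list Δ and B at each node of the 1.44/0.67 lattice on 81, the replicating-portfolio method — solving the two-state system at every node — is the one that applies.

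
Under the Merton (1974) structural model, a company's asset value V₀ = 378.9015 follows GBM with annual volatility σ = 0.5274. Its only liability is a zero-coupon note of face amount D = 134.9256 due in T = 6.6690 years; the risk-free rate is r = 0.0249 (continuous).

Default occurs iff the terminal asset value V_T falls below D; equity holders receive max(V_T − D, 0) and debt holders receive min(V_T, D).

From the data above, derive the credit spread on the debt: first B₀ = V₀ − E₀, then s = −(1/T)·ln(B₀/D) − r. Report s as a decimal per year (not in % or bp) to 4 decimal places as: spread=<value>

With assets at 378.9015 and a single debt payment of 134.9256 at 6.6690 years:
d₁ = [ln(V₀/D) + (r + σ²/2)T] / (σ√T)
   = [ln(378.9015/134.9256) + (0.0249 + 0.5·0.5274²)·6.6690] / (0.5274·√6.6690)
   = [1.032553 + 1.093552] / 1.361979 = 1.561040
d₂ = d₁ − σ√T = 1.561040 − 1.361979 = 0.199061
N(d₁) = 0.940743,  N(d₂) = 0.578893,  e^(−rT) = 0.846997
E₀ = V₀·N(d₁) − D·e^(−rT)·N(d₂)
   = 378.9015·0.940743 − 134.9256·0.846997·0.578893 = 290.292136
B₀ = V₀ − E₀ = 378.9015 − 290.292136 = 88.609364
spread = −(1/T)·ln(B₀/D) − r = −(1/6.6690)·ln(88.609364/134.9256) − 0.0249 = 0.03815083

spread=0.0382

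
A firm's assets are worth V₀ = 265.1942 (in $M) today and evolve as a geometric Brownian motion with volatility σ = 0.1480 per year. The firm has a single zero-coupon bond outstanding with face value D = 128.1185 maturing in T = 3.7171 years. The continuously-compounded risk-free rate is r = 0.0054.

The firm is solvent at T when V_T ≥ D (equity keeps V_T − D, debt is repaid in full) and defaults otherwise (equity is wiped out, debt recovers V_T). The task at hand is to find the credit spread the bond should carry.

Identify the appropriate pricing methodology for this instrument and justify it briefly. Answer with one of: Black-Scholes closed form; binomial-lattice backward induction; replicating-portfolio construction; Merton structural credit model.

Key observation: the data describe a firm's assets (V₀ = 265.1942, GBM) and a single zero-coupon debt of face 128.1185, so credit quantities follow from equity-as-call in the structural model.

framework: Merton structural credit model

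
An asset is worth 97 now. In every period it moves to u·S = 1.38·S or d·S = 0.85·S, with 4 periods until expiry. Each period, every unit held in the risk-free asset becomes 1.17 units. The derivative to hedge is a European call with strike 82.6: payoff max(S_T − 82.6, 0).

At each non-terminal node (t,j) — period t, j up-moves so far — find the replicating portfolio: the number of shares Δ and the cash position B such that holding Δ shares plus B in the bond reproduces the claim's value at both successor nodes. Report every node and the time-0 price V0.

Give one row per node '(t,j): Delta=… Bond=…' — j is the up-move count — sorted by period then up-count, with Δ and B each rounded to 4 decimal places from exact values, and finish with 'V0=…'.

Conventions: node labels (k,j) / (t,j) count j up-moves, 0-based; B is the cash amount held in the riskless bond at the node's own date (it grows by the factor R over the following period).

(0,0): Delta=0.9748 Bond=-41.1821
(1,0): Delta=0.9140 Bond=-43.1704
(1,1): Delta=0.9994 Bond=-51.4726
(2,0): Delta=0.7067 Bond=-35.9804
(2,1): Delta=0.9978 Bond=-60.0441
(2,2): Delta=1.0000 Bond=-60.3404
(3,0): Delta=0.0000 Bond=0.0000
(3,1): Delta=0.9923 Bond=-69.7232
(3,2): Delta=1.0000 Bond=-70.5983
(3,3): Delta=1.0000 Bond=-70.5983
V0=53.3725

No-arbitrage ⇒ martingale measure with p* = (R−d)/(u−d) = 0.6038.
At maturity the claim pays: V(4,0)=0.0000, V(4,1)=0.0000, V(4,2)=50.8651, V(4,3)=134.0845, V(4,4)=269.1937
Node (3,0) S=59.5701: V=(p*·0.0000+(1−p*)·0.0000)/1.17=0.0000; Δ=(0.0000−0.0000)/(82.2068−50.6346)=0.0000; B=V−Δ·S=0.0000
Node (3,1) S=96.7138: V=(p*·50.8651+(1−p*)·0.0000)/1.17=26.2487; Δ=(50.8651−0.0000)/(133.4651−82.2068)=0.9923; B=V−Δ·S=-69.7232
Node (3,2) S=157.0178: V=(p*·134.0845+(1−p*)·50.8651)/1.17=86.4195; Δ=(134.0845−50.8651)/(216.6845−133.4651)=1.0000; B=V−Δ·S=-70.5983
Node (3,3) S=254.9230: V=(p*·269.1937+(1−p*)·134.0845)/1.17=184.3247; Δ=(269.1937−134.0845)/(351.7937−216.6845)=1.0000; B=V−Δ·S=-70.5983
Node (2,0) S=70.0825: V=(p*·26.2487+(1−p*)·0.0000)/1.17=13.5455; Δ=(26.2487−0.0000)/(96.7138−59.5701)=0.7067; B=V−Δ·S=-35.9804
Node (2,1) S=113.7810: V=(p*·86.4195+(1−p*)·26.2487)/1.17=53.4857; Δ=(86.4195−26.2487)/(157.0178−96.7138)=0.9978; B=V−Δ·S=-60.0441
Node (2,2) S=184.7268: V=(p*·184.3247+(1−p*)·86.4195)/1.17=124.3864; Δ=(184.3247−86.4195)/(254.9230−157.0178)=1.0000; B=V−Δ·S=-60.3404
Node (1,0) S=82.4500: V=(p*·53.4857+(1−p*)·13.5455)/1.17=32.1883; Δ=(53.4857−13.5455)/(113.7810−70.0825)=0.9140; B=V−Δ·S=-43.1704
Node (1,1) S=133.8600: V=(p*·124.3864+(1−p*)·53.4857)/1.17=82.3023; Δ=(124.3864−53.4857)/(184.7268−113.7810)=0.9994; B=V−Δ·S=-51.4726
Node (0,0) S=97.0000: V=(p*·82.3023+(1−p*)·32.1883)/1.17=53.3725; Δ=(82.3023−32.1883)/(133.8600−82.4500)=0.9748; B=V−Δ·S=-41.1821
Verification: the root portfolio costs Δ(0,0)·S0 + B(0,0) = 53.3725, matching V0.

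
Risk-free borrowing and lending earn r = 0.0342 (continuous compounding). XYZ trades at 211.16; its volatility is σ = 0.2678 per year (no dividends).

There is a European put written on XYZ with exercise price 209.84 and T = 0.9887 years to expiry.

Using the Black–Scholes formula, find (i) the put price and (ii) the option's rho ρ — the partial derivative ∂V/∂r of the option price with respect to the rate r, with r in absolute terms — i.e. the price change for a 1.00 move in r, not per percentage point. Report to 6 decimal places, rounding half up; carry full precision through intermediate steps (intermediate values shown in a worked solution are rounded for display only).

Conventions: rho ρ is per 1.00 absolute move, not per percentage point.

price = 18.024383
ρ = -98.893864

σ√T = 0.2678·√0.9887 = 0.266283
d₁ = (ln(S/K) + (r+σ²/2)T) / (σ√T) = (ln(211.16/209.84) + (0.0342+0.2678²/2)·0.9887) / 0.266283 = (0.006271 + 0.069267) / 0.266283 = 0.283674
d₂ = d₁ − σ√T = 0.283674 − 0.266283 = 0.017392
e^{−rT} = 0.966752
N(−d₁) = 0.388330,  N(−d₂) = 0.493062
Put price V = K·e^{−rT}·N(−d₂) − S·N(−d₁) = 100.024137 − 81.999754 = 18.024383
ρ = −K·T·e^{−rT}·N(−d₂) = -98.893864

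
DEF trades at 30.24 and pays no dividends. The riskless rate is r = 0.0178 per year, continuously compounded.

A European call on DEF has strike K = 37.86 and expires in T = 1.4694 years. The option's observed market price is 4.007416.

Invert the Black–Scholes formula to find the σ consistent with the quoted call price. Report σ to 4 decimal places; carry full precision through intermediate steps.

sigma = 0.4263

At σ = 0.4263 the Black–Scholes value reproduces the quote:
σ√T = 0.4263·√1.4694 = 0.516756
d₁ = (ln(S/K) + (r+σ²/2)T) / (σ√T) = (ln(30.24/37.86) + (0.0178+0.4263²/2)·1.4694) / 0.516756 = (-0.224730 + 0.159674) / 0.516756 = -0.125893
d₂ = d₁ − σ√T = -0.125893 − 0.516756 = -0.642649
e^{−rT} = 0.974184
N(d₁) = 0.449908,  N(d₂) = 0.260226
V = S·N(d₁) − K·e^{−rT}·N(d₂) = 13.605226 − 9.597810 = 4.007416 (matching the quote); vega is positive throughout, so no other σ reproduces this price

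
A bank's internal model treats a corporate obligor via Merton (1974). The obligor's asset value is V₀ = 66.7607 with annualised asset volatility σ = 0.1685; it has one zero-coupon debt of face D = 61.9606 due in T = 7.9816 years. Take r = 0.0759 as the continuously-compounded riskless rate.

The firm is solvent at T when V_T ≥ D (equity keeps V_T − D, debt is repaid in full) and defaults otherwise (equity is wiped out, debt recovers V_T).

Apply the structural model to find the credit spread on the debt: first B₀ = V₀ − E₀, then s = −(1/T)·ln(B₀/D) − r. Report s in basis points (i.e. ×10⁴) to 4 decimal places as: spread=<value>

spread=28.5484

With assets at 66.7607 and a single debt payment of 61.9606 at 7.9816 years:
d₁ = [ln(V₀/D) + (r + σ²/2)T] / (σ√T)
   = [ln(66.7607/61.9606) + (0.0759 + 0.5·0.1685²)·7.9816] / (0.1685·√7.9816)
   = [0.074616 + 0.719111] / 0.476042 = 1.667348
d₂ = d₁ − σ√T = 1.667348 − 0.476042 = 1.191307
N(d₁) = 0.952277,  N(d₂) = 0.883233,  e^(−rT) = 0.545636
E₀ = V₀·N(d₁) − D·e^(−rT)·N(d₂)
   = 66.7607·0.952277 − 61.9606·0.545636·0.883233 = 33.714418
B₀ = V₀ − E₀ = 66.7607 − 33.714418 = 33.046282
spread = −(1/T)·ln(B₀/D) − r = −(1/7.9816)·ln(33.046282/61.9606) − 0.0759 = 0.00285484
in basis points: 0.00285484 × 10⁴ = 28.5484 bp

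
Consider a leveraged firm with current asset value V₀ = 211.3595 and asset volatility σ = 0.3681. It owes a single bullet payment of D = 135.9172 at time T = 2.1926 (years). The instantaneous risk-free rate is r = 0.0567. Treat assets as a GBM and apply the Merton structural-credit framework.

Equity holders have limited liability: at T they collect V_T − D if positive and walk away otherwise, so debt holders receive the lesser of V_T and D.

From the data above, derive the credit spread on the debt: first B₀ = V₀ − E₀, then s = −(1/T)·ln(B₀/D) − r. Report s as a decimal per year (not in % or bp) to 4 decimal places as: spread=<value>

spread=0.0257

Equity is a call on the firm's assets struck at D = 135.9172:
d₁ = [ln(V₀/D) + (r + σ²/2)T] / (σ√T)
   = [ln(211.3595/135.9172) + (0.0567 + 0.5·0.3681²)·2.1926] / (0.3681·√2.1926)
   = [0.441515 + 0.272866] / 0.545062 = 1.310643
d₂ = d₁ − σ√T = 1.310643 − 0.545062 = 0.765581
N(d₁) = 0.905011,  N(d₂) = 0.778037,  e^(−rT) = 0.883097
E₀ = V₀·N(d₁) − D·e^(−rT)·N(d₂)
   = 211.3595·0.905011 − 135.9172·0.883097·0.778037 = 97.896329
B₀ = V₀ − E₀ = 211.3595 − 97.896329 = 113.463171
spread = −(1/T)·ln(B₀/D) − r = −(1/2.1926)·ln(113.463171/135.9172) − 0.0567 = 0.02565318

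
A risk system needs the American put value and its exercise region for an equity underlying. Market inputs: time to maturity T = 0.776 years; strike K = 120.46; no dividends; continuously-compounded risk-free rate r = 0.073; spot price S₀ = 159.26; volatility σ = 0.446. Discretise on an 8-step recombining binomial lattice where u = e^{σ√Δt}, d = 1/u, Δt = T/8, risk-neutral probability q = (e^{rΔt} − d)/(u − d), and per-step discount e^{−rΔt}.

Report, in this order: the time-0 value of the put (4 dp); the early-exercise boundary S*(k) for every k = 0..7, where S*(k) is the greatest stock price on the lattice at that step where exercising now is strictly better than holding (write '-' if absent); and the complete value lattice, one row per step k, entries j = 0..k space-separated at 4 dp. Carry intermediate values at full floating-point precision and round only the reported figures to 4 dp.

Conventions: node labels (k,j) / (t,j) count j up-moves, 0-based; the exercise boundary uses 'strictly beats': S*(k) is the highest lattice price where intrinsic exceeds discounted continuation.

price = 5.5153
boundary = - - - - - 79.5200 91.3697 104.9853
tree:
5.5153
8.7818 2.2066
13.6374 3.8717 0.5112
20.5312 6.6834 1.0111 0.0000
29.7247 11.2914 1.9998 0.0000 0.0000
40.9400 18.5205 3.9555 0.0000 0.0000 0.0000
51.2530 29.0903 7.8237 0.0000 0.0000 0.0000 0.0000
60.2284 40.9400 15.4747 0.0000 0.0000 0.0000 0.0000 0.0000
68.0399 51.2530 29.0903 0.0000 0.0000 0.0000 0.0000 0.0000 0.0000

params: Δt=0.09700 u=1.14902 d=0.87031 q=0.49083 e^(-rΔt)=0.99294
t_8 payoffs: 68.0399 51.2530 29.0903 0.0000 0.0000 0.0000 0.0000 0.0000 0.0000
t_7: node(7,0) S=60.2316 payoff=60.2284 vs cont=59.3785 → 60.2284 [stop]  node(7,1) S=79.5200 payoff=40.9400 vs cont=40.0900 → 40.9400 [stop]  node(7,2) S=104.9853 payoff=15.4747 vs cont=14.7075 → 15.4747 [stop]  node(7,3) S=138.6056 payoff=0.0000 vs cont=0.0000 → 0.0000 [wait]  node(7,4) S=182.9923 payoff=0.0000 vs cont=0.0000 → 0.0000 [wait]  node(7,5) S=241.5933 payoff=0.0000 vs cont=0.0000 → 0.0000 [wait]  node(7,6) S=318.9606 payoff=0.0000 vs cont=0.0000 → 0.0000 [wait]  node(7,7) S=421.1038 payoff=0.0000 vs cont=0.0000 → 0.0000 [wait]  ⇒ S*(7)=104.9853
t_6: node(6,0) S=69.2070 payoff=51.2530 vs cont=50.4030 → 51.2530 [stop]  node(6,1) S=91.3697 payoff=29.0903 vs cont=28.2403 → 29.0903 [stop]  node(6,2) S=120.6298 payoff=0.0000 vs cont=7.8237 → 7.8237 [wait]  node(6,3) S=159.2600 payoff=0.0000 vs cont=0.0000 → 0.0000 [wait]  node(6,4) S=210.2611 payoff=0.0000 vs cont=0.0000 → 0.0000 [wait]  node(6,5) S=277.5946 payoff=0.0000 vs cont=0.0000 → 0.0000 [wait]  node(6,6) S=366.4908 payoff=0.0000 vs cont=0.0000 → 0.0000 [wait]  ⇒ S*(6)=91.3697
t_5: node(5,0) S=79.5200 payoff=40.9400 vs cont=40.0900 → 40.9400 [stop]  node(5,1) S=104.9853 payoff=15.4747 vs cont=18.5205 → 18.5205 [wait]  node(5,2) S=138.6056 payoff=0.0000 vs cont=3.9555 → 3.9555 [wait]  node(5,3) S=182.9923 payoff=0.0000 vs cont=0.0000 → 0.0000 [wait]  node(5,4) S=241.5933 payoff=0.0000 vs cont=0.0000 → 0.0000 [wait]  node(5,5) S=318.9606 payoff=0.0000 vs cont=0.0000 → 0.0000 [wait]  ⇒ S*(5)=79.5200
t_4: node(4,0) S=91.3697 payoff=29.0903 vs cont=29.7247 → 29.7247 [wait]  node(4,1) S=120.6298 payoff=0.0000 vs cont=11.2914 → 11.2914 [wait]  node(4,2) S=159.2600 payoff=0.0000 vs cont=1.9998 → 1.9998 [wait]  node(4,3) S=210.2611 payoff=0.0000 vs cont=0.0000 → 0.0000 [wait]  node(4,4) S=277.5946 payoff=0.0000 vs cont=0.0000 → 0.0000 [wait]  ⇒ S*(4)=-
t_3: node(3,0) S=104.9853 payoff=15.4747 vs cont=20.5312 → 20.5312 [wait]  node(3,1) S=138.6056 payoff=0.0000 vs cont=6.6834 → 6.6834 [wait]  node(3,2) S=182.9923 payoff=0.0000 vs cont=1.0111 → 1.0111 [wait]  node(3,3) S=241.5933 payoff=0.0000 vs cont=0.0000 → 0.0000 [wait]  ⇒ S*(3)=-
t_2: node(2,0) S=120.6298 payoff=0.0000 vs cont=13.6374 → 13.6374 [wait]  node(2,1) S=159.2600 payoff=0.0000 vs cont=3.8717 → 3.8717 [wait]  node(2,2) S=210.2611 payoff=0.0000 vs cont=0.5112 → 0.5112 [wait]  ⇒ S*(2)=-
t_1: node(1,0) S=138.6056 payoff=0.0000 vs cont=8.7818 → 8.7818 [wait]  node(1,1) S=182.9923 payoff=0.0000 vs cont=2.2066 → 2.2066 [wait]  ⇒ S*(1)=-
t_0: node(0,0) S=159.2600 payoff=0.0000 vs cont=5.5153 → 5.5153 [wait]  ⇒ S*(0)=-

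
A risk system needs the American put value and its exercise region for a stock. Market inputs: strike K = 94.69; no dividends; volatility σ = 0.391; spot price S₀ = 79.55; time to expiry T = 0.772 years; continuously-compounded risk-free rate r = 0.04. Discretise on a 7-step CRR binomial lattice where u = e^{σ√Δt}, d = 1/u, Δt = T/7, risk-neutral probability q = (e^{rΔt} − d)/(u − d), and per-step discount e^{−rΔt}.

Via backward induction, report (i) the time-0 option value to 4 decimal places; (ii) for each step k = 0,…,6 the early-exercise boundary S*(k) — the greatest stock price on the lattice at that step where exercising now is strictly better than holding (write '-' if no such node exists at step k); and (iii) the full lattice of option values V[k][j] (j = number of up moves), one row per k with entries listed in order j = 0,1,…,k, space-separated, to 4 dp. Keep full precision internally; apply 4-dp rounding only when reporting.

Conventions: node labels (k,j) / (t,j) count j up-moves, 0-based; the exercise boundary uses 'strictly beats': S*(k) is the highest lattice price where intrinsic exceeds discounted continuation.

price = 19.5179
boundary = - - 61.3558 53.8844 61.3558 69.8631 79.5500
tree:
19.5179
25.9618 12.8414
33.3342 18.3565 7.0919
40.8056 25.2975 11.1406 2.8499
47.3672 33.3342 16.9795 5.0313 0.5554
53.1298 40.8056 24.8269 8.7869 1.0823 0.0000
58.1906 47.3672 33.3342 15.1400 2.1091 0.0000 0.0000
62.6352 53.1298 40.8056 24.8269 4.1099 0.0000 0.0000 0.0000

Δt=0.11029, u=1.13866, d=0.87823, q=0.48456, disc=e^(-rΔt)=0.99560
k=7 terminal: V=max(K-S,0) → 62.6352 53.1298 40.8056 24.8269 4.1099 0.0000 0.0000 0.0000
k=6: j=0 S=36.4994 intr=58.1906 cont=57.7738 V=58.1906[EX]; j=1 S=47.3228 intr=47.3672 cont=46.9504 V=47.3672[EX]; j=2 S=61.3558 intr=33.3342 cont=32.9174 V=33.3342[EX]; j=3 S=79.5500 intr=15.1400 cont=14.7232 V=15.1400[EX]; j=4 S=103.1395 intr=0.0000 cont=2.1091 V=2.1091[hold]; j=5 S=133.7242 intr=0.0000 cont=0.0000 V=0.0000[hold]; j=6 S=173.3783 intr=0.0000 cont=0.0000 V=0.0000[hold]  S*(6)=79.5500
k=5: j=0 S=41.5602 intr=53.1298 cont=52.7130 V=53.1298[EX]; j=1 S=53.8844 intr=40.8056 cont=40.3888 V=40.8056[EX]; j=2 S=69.8631 intr=24.8269 cont=24.4101 V=24.8269[EX]; j=3 S=90.5801 intr=4.1099 cont=8.7869 V=8.7869[hold]; j=4 S=117.4404 intr=0.0000 cont=1.0823 V=1.0823[hold]; j=5 S=152.2658 intr=0.0000 cont=0.0000 V=0.0000[hold]  S*(5)=69.8631
k=4: j=0 S=47.3228 intr=47.3672 cont=46.9504 V=47.3672[EX]; j=1 S=61.3558 intr=33.3342 cont=32.9174 V=33.3342[EX]; j=2 S=79.5500 intr=15.1400 cont=16.9795 V=16.9795[hold]; j=3 S=103.1395 intr=0.0000 cont=5.0313 V=5.0313[hold]; j=4 S=133.7242 intr=0.0000 cont=0.5554 V=0.5554[hold]  S*(4)=61.3558
k=3: j=0 S=53.8844 intr=40.8056 cont=40.3888 V=40.8056[EX]; j=1 S=69.8631 intr=24.8269 cont=25.2975 V=25.2975[hold]; j=2 S=90.5801 intr=4.1099 cont=11.1406 V=11.1406[hold]; j=3 S=117.4404 intr=0.0000 cont=2.8499 V=2.8499[hold]  S*(3)=53.8844
k=2: j=0 S=61.3558 intr=33.3342 cont=33.1445 V=33.3342[EX]; j=1 S=79.5500 intr=15.1400 cont=18.3565 V=18.3565[hold]; j=2 S=103.1395 intr=0.0000 cont=7.0919 V=7.0919[hold]  S*(2)=61.3558
k=1: j=0 S=69.8631 intr=24.8269 cont=25.9618 V=25.9618[hold]; j=1 S=90.5801 intr=4.1099 cont=12.8414 V=12.8414[hold]  S*(1)=-
k=0: j=0 S=79.5500 intr=15.1400 cont=19.5179 V=19.5179[hold]  S*(0)=-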